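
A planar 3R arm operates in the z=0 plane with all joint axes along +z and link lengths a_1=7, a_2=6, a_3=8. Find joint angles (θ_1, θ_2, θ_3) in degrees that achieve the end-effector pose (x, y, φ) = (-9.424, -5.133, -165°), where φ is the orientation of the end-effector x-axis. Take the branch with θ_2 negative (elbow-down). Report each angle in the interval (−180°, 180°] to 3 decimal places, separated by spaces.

-60.004 -149.996 45.000

wrist centre = target − a_3·(cos φ, sin φ) = (-1.6966, -3.0624)
cos θ_2 = (12.2570−7²−6²)/(2·7·6) = -0.8660; θ_2 = -149.9957° (elbow-down)
β = atan2(-3.0624,-1.6966) = -118.9864°; ψ = atan2(-3.0004,1.8041) = -58.9824°
θ_1 = β − ψ = -60.0040°
θ_3 = φ − θ_1 − θ_2 = 44.9997° (wrapped to (-180°,180°])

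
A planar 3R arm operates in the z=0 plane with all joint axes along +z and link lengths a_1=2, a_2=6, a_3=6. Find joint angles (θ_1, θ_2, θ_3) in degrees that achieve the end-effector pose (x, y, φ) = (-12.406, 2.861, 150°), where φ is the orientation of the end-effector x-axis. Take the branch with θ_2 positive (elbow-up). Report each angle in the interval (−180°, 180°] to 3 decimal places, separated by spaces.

wrist centre = target − a_3·(cos φ, sin φ) = (-7.2098, -0.1390)
cos θ_2 = (52.0012−2²−6²)/(2·2·6) = 0.5001; θ_2 = 59.9966° (elbow-up)
β = atan2(-0.1390,-7.2098) = -178.8955°; ψ = atan2(5.1960,5.0003) = 46.0994°
θ_1 = β − ψ = -224.9949°
θ_3 = φ − θ_1 − θ_2 = -45.0017° (wrapped to (-180°,180°])

135.005 59.997 -45.002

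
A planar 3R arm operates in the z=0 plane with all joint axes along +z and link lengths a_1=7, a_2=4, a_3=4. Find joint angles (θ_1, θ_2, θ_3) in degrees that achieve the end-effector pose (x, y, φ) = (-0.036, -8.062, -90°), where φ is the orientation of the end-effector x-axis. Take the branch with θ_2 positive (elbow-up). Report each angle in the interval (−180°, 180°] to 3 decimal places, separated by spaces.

wrist centre = target − a_3·(cos φ, sin φ) = (-0.0360, -4.0620)
cos θ_2 = (16.5011−7²−4²)/(2·7·4) = -0.8661; θ_2 = 150.0029° (elbow-up)
β = atan2(-4.0620,-0.0360) = -90.5078°; ψ = atan2(1.9998,3.5358) = 29.4922°
θ_1 = β − ψ = -120.0000°
θ_3 = φ − θ_1 − θ_2 = -120.0030° (wrapped to (-180°,180°])

-120.000 150.003 -120.003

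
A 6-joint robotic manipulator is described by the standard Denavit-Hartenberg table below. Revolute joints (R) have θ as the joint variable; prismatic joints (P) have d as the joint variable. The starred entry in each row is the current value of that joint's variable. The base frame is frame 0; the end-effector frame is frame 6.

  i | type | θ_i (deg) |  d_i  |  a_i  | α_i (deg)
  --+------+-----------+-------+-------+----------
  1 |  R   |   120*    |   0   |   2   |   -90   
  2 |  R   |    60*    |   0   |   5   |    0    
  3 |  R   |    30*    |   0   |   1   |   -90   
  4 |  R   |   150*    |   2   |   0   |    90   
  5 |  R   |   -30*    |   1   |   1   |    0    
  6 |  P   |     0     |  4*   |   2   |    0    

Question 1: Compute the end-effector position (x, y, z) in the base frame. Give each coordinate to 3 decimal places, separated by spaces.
after link 1: o_1 = (-1.0000, 1.7321, 0.0000)
after link 2: o_2 = (-2.2500, 3.8971, -4.3301)
after link 3: o_3 = (-2.2500, 3.8971, -5.3301)
after link 4: o_4 = (-1.2500, 2.1651, -5.3301)
after link 5: o_5 = (-0.3750, 3.2476, -5.0801)
after link 6: o_6 = (2.8750, 6.2787, -5.5801)

2.875 6.279 -5.580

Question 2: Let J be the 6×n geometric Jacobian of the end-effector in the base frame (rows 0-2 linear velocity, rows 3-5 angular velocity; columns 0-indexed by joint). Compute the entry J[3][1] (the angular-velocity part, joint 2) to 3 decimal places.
-0.866

axis z_1 = (-0.8660,-0.5000,0.0000); lever o_n−o_1 = (3.8750,4.5466,-5.5801)
cross product → J_v[:, 1] = (2.7901,-4.8325,-2.0000)
J_ω[:, 1] = z_1
entry J[3][1] = -0.8660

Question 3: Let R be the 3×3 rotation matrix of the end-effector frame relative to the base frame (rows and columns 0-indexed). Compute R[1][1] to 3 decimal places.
-0.625

End-effector y-axis (col 1 of R) = (0.6495,-0.6250,0.4330)
R[1][1] = -0.6250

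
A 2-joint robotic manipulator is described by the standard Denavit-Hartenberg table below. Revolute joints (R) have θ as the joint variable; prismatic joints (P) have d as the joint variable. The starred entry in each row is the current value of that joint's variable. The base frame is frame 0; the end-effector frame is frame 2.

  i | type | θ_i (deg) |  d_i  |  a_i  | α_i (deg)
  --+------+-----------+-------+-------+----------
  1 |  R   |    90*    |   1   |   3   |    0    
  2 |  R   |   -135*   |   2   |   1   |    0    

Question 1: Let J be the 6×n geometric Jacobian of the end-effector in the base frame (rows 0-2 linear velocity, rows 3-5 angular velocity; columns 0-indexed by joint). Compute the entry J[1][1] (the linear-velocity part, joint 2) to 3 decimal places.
0.707

axis z_1 = (0.0000,0.0000,1.0000); lever o_n−o_1 = (0.7071,-0.7071,2.0000)
cross product → J_v[:, 1] = (0.7071,0.7071,-0.0000)
J_ω[:, 1] = z_1
entry J[1][1] = 0.7071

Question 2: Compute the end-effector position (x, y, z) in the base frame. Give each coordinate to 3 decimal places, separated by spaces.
0.707 2.293 3.000

after link 1: o_1 = (0.0000, 3.0000, 1.0000)
after link 2: o_2 = (0.7071, 2.2929, 3.0000)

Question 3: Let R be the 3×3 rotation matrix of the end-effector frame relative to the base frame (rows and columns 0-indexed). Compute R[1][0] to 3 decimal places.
End-effector x-axis (col 0 of R) = (0.7071,-0.7071,0.0000)
R[1][0] = -0.7071

-0.707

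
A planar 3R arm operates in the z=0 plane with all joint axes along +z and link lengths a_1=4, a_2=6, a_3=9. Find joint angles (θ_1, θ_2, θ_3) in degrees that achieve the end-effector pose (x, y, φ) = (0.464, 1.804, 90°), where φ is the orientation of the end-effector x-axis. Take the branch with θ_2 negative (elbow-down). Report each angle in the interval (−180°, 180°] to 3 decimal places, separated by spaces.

wrist centre = target − a_3·(cos φ, sin φ) = (0.4640, -7.1960)
cos θ_2 = (51.9977−4²−6²)/(2·4·6) = -0.0000; θ_2 = -90.0027° (elbow-down)
β = atan2(-7.1960,0.4640) = -86.3107°; ψ = atan2(-6.0000,3.9997) = -56.3118°
θ_1 = β − ψ = -29.9988°
θ_3 = φ − θ_1 − θ_2 = -149.9984° (wrapped to (-180°,180°])

-29.999 -90.003 -149.998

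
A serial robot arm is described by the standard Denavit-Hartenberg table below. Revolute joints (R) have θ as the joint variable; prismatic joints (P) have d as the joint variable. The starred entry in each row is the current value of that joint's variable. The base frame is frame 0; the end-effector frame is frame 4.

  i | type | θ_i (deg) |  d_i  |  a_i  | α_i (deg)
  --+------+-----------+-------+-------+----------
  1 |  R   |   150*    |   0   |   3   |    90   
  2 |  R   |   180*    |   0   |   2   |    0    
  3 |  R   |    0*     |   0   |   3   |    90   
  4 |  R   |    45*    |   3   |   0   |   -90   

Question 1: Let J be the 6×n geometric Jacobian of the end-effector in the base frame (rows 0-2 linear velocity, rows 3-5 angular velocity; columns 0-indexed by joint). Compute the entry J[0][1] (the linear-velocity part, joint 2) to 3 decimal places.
2.598

axis z_1 = (0.5000,0.8660,0.0000); lever o_n−o_1 = (4.3301,-2.5000,3.0000)
cross product → J_v[:, 1] = (2.5981,-1.5000,-5.0000)
J_ω[:, 1] = z_1
entry J[0][1] = 2.5981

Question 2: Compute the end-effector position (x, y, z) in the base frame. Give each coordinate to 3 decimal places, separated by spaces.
1.732 -1.000 3.000

after link 1: o_1 = (-2.5981, 1.5000, 0.0000)
after link 2: o_2 = (-0.8660, 0.5000, 0.0000)
after link 3: o_3 = (1.7321, -1.0000, 0.0000)
after link 4: o_4 = (1.7321, -1.0000, 3.0000)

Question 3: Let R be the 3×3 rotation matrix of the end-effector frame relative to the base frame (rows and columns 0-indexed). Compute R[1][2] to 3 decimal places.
0.966

End-effector z-axis (col 2 of R) = (-0.2588,0.9659,-0.0000)
R[1][2] = 0.9659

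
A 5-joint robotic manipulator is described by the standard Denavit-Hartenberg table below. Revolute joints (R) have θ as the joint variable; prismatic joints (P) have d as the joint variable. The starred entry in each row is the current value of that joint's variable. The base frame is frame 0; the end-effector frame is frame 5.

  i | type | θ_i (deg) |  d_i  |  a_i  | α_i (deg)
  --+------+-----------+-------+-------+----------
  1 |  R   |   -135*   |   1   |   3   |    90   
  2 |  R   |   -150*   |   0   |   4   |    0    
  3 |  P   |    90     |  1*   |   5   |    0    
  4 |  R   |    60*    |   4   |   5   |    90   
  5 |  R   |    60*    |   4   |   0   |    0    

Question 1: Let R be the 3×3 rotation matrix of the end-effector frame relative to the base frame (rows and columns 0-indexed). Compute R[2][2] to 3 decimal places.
End-effector z-axis (col 2 of R) = (0.0000,0.0000,-1.0000)
R[2][2] = -1.0000

-1.000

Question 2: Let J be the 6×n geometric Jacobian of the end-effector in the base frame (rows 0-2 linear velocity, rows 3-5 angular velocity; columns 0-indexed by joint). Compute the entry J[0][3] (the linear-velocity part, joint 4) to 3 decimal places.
axis z_3 = (-0.7071,0.7071,0.0000); lever o_n−o_3 = (-6.3640,-0.7071,-4.0000)
cross product → J_v[:, 3] = (-2.8284,-2.8284,5.0000)
J_ω[:, 3] = z_3
entry J[0][3] = -2.8284

-2.828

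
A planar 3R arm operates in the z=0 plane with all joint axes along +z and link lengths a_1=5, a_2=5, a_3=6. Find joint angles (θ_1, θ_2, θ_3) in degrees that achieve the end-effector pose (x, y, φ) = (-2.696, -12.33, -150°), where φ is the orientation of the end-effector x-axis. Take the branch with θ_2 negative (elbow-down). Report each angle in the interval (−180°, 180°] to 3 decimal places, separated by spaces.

wrist centre = target − a_3·(cos φ, sin φ) = (2.5002, -9.3300)
cos θ_2 = (93.2997−5²−5²)/(2·5·5) = 0.8660; θ_2 = -30.0037° (elbow-down)
β = atan2(-9.3300,2.5002) = -74.9989°; ψ = atan2(-2.5003,9.3300) = -15.0018°
θ_1 = β − ψ = -59.9971°
θ_3 = φ − θ_1 − θ_2 = -59.9992° (wrapped to (-180°,180°])

-59.997 -30.004 -59.999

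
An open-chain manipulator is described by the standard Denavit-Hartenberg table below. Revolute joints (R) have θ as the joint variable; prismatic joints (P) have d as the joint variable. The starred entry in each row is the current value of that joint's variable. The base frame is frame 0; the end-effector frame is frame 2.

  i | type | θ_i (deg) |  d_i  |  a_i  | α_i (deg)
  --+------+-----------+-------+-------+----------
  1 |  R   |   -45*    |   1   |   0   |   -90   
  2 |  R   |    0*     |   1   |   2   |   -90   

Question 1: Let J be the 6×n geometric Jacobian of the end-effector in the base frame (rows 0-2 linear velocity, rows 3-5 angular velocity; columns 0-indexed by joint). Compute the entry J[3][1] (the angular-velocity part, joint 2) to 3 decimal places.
axis z_1 = (0.7071,0.7071,0.0000); lever o_n−o_1 = (2.1213,-0.7071,0.0000)
cross product → J_v[:, 1] = (0.0000,0.0000,-2.0000)
J_ω[:, 1] = z_1
entry J[3][1] = 0.7071

0.707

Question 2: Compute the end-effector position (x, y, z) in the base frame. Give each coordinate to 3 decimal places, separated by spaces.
2.121 -0.707 1.000

after link 1: o_1 = (0.0000, 0.0000, 1.0000)
after link 2: o_2 = (2.1213, -0.7071, 1.0000)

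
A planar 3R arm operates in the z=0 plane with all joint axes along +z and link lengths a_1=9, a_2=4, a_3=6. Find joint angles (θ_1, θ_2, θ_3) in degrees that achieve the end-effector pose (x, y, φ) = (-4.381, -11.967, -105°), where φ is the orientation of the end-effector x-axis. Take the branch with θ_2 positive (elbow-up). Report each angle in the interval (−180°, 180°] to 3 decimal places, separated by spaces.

wrist centre = target − a_3·(cos φ, sin φ) = (-2.8281, -6.1714)
cos θ_2 = (46.0848−9²−4²)/(2·9·4) = -0.7072; θ_2 = 135.0039° (elbow-up)
β = atan2(-6.1714,-2.8281) = -114.6198°; ψ = atan2(2.8282,6.1714) = 24.6211°
θ_1 = β − ψ = -139.2409°
θ_3 = φ − θ_1 − θ_2 = -100.7630° (wrapped to (-180°,180°])

-139.241 135.004 -100.763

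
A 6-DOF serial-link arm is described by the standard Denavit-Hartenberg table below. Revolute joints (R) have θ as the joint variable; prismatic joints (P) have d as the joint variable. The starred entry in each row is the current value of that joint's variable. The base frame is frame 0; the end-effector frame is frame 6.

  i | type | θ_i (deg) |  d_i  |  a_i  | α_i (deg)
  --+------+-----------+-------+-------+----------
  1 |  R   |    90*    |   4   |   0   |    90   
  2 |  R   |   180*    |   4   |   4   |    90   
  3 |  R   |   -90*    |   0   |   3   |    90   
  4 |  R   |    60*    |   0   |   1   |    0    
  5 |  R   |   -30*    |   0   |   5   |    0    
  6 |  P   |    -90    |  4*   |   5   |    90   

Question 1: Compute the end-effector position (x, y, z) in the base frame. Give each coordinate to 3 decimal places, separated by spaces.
-6.330 -0.000 3.036

after link 1: o_1 = (0.0000, 0.0000, 4.0000)
after link 2: o_2 = (4.0000, -4.0000, 4.0000)
after link 3: o_3 = (1.0000, -4.0000, 4.0000)
after link 4: o_4 = (0.5000, -4.0000, 4.8660)
after link 5: o_5 = (-3.8301, -4.0000, 7.3660)
after link 6: o_6 = (-6.3301, -0.0000, 3.0359)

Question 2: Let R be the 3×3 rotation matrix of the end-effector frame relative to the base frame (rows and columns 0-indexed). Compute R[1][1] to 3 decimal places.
1.000

End-effector y-axis (col 1 of R) = (-0.0000,1.0000,-0.0000)
R[1][1] = 1.0000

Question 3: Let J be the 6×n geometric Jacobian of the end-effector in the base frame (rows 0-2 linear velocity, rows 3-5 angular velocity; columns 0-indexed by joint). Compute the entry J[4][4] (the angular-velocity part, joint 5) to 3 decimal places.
axis z_4 = (0.0000,1.0000,-0.0000); lever o_n−o_4 = (-6.8301,4.0000,-1.8301)
cross product → J_v[:, 4] = (-1.8301,0.0000,6.8301)
J_ω[:, 4] = z_4
entry J[4][4] = 1.0000

1.000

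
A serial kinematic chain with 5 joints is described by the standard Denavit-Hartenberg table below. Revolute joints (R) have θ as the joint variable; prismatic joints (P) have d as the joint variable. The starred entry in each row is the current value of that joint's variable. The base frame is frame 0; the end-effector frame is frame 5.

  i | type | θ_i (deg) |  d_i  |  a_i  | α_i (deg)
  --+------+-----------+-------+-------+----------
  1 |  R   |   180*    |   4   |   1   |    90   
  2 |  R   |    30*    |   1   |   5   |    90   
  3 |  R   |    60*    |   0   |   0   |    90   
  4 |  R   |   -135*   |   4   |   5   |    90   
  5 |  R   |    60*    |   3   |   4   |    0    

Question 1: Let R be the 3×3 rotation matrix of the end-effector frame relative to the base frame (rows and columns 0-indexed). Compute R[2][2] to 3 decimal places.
End-effector z-axis (col 2 of R) = (-0.0474,-0.6124,-0.7891)
R[2][2] = -0.7891

-0.789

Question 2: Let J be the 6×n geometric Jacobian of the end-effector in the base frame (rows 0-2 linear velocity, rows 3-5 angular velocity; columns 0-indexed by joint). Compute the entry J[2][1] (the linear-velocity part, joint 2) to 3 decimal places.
axis z_1 = (0.0000,1.0000,0.0000); lever o_n−o_1 = (-5.4521,-8.8558,6.4138)
cross product → J_v[:, 1] = (6.4138,-0.0000,5.4521)
J_ω[:, 1] = z_1
entry J[2][1] = 5.4521

5.452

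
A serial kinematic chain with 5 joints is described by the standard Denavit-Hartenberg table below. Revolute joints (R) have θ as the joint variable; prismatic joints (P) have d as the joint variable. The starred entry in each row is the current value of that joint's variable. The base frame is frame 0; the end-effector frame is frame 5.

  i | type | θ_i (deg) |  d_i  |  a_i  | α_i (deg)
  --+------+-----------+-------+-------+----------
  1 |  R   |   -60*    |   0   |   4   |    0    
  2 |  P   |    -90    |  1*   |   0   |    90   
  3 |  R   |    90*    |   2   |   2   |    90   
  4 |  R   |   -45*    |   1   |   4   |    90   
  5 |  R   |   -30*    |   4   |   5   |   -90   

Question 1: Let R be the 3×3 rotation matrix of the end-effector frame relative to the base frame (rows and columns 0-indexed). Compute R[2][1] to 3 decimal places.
End-effector y-axis (col 1 of R) = (-0.3536,0.6124,0.7071)
R[2][1] = 0.7071

0.707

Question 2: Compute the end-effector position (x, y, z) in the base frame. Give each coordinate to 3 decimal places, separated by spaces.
after link 1: o_1 = (2.0000, -3.4641, 0.0000)
after link 2: o_2 = (2.0000, -3.4641, 1.0000)
after link 3: o_3 = (1.0000, -1.7321, 3.0000)
after link 4: o_4 = (1.5482, -4.6815, 5.8284)
after link 5: o_5 = (6.6584, -8.5327, 6.0619)

6.658 -8.533 6.062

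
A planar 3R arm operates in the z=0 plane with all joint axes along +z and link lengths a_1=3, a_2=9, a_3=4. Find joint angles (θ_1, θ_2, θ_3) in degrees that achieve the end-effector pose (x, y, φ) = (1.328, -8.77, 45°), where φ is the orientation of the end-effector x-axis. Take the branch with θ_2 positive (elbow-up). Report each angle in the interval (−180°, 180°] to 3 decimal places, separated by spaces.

wrist centre = target − a_3·(cos φ, sin φ) = (-1.5004, -11.5984)
cos θ_2 = (136.7748−3²−9²)/(2·3·9) = 0.8662; θ_2 = 29.9800° (elbow-up)
β = atan2(-11.5984,-1.5004) = -97.3711°; ψ = atan2(4.4973,10.7958) = 22.6155°
θ_1 = β − ψ = -119.9866°
θ_3 = φ − θ_1 − θ_2 = 135.0066° (wrapped to (-180°,180°])

-119.987 29.980 135.007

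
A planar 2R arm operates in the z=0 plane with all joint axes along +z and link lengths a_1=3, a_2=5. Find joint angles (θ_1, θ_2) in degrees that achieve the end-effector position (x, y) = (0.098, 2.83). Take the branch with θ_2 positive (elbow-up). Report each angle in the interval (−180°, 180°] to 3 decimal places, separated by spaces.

-30.003 150.003

cos θ_2 = (8.0185−3²−5²)/(2·3·5) = -0.8660; θ_2 = 150.0028° (elbow-up)
β = atan2(2.8300,0.0980) = 88.0167°; ψ = atan2(2.4998,-1.3302) = 118.0194°
θ_1 = β − ψ = -30.0027°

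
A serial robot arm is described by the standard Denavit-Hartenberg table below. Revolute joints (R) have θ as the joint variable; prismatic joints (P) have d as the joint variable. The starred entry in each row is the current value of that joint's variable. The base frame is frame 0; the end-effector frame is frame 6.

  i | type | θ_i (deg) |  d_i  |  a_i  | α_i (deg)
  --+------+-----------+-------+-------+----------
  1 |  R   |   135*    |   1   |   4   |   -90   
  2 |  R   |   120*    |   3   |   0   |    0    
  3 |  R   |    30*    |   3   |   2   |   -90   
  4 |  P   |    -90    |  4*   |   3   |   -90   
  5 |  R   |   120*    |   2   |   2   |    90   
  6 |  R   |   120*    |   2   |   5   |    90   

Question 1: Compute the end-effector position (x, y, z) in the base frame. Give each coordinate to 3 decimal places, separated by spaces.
-4.279 -11.252 -0.192

after link 1: o_1 = (-2.8284, 2.8284, 1.0000)
after link 2: o_2 = (-4.9497, 0.7071, 1.0000)
after link 3: o_3 = (-5.8463, -2.6390, -0.0000)
after link 4: o_4 = (-6.5534, -6.1745, 3.4641)
after link 5: o_5 = (-5.2340, -6.0798, 0.9641)
after link 6: o_6 = (-4.2790, -11.2519, -0.1920)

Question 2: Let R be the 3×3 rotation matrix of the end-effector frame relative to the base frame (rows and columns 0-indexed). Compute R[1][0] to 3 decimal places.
End-effector x-axis (col 0 of R) = (0.5066,-0.8602,-0.0580)
R[1][0] = -0.8602

-0.860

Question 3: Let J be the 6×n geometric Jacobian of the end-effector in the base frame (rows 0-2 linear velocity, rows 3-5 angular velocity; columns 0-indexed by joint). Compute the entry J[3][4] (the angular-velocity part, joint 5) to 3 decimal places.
axis z_4 = (0.6124,-0.6124,-0.5000); lever o_n−o_4 = (2.2744,-5.0775,-3.6561)
cross product → J_v[:, 4] = (-0.2998,1.1017,-1.7165)
J_ω[:, 4] = z_4
entry J[3][4] = 0.6124

0.612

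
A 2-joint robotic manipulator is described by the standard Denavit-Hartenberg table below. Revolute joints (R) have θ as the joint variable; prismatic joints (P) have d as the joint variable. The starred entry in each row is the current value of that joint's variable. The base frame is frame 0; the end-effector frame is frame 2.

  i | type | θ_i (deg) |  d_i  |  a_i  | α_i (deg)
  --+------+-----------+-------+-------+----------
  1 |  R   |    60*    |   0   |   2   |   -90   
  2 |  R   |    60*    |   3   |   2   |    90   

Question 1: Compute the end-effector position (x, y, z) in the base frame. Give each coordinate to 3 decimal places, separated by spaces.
-1.098 4.098 -1.732

after link 1: o_1 = (1.0000, 1.7321, 0.0000)
after link 2: o_2 = (-1.0981, 4.0981, -1.7321)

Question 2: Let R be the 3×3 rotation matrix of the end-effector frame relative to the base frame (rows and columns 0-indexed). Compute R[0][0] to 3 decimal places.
0.250

End-effector x-axis (col 0 of R) = (0.2500,0.4330,-0.8660)
R[0][0] = 0.2500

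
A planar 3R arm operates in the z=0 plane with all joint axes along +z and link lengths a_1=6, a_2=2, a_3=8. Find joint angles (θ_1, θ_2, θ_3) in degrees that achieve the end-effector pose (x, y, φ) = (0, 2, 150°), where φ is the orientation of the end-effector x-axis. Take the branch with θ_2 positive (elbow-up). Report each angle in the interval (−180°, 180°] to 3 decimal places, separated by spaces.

wrist centre = target − a_3·(cos φ, sin φ) = (6.9282, -2.0000)
cos θ_2 = (52.0000−6²−2²)/(2·6·2) = 0.5000; θ_2 = 60.0000° (elbow-up)
β = atan2(-2.0000,6.9282) = -16.1021°; ψ = atan2(1.7321,7.0000) = 13.8979°
θ_1 = β − ψ = -30.0000°
θ_3 = φ − θ_1 − θ_2 = 120.0000° (wrapped to (-180°,180°])

-30.000 60.000 120.000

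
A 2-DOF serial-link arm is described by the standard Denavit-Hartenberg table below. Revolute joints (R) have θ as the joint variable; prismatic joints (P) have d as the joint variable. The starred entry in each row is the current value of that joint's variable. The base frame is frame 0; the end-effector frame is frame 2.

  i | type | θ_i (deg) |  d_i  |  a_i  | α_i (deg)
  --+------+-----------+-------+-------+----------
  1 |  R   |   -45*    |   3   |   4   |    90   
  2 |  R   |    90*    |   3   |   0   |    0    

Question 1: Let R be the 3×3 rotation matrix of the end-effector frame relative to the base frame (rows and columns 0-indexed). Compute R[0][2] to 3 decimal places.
End-effector z-axis (col 2 of R) = (-0.7071,-0.7071,0.0000)
R[0][2] = -0.7071

-0.707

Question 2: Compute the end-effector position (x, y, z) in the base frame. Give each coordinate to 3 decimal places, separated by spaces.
0.707 -4.950 3.000

after link 1: o_1 = (2.8284, -2.8284, 3.0000)
after link 2: o_2 = (0.7071, -4.9497, 3.0000)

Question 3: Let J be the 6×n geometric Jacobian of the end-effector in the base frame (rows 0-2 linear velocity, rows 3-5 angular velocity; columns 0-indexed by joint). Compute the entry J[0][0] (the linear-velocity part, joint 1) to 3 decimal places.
4.950

axis z_0 = ẑ; lever o_n−o_0 = (0.7071,-4.9497,3.0000)
cross product → J_v[:, 0] = (4.9497,0.7071,-0.0000)
J_ω[:, 0] = z_0
entry J[0][0] = 4.9497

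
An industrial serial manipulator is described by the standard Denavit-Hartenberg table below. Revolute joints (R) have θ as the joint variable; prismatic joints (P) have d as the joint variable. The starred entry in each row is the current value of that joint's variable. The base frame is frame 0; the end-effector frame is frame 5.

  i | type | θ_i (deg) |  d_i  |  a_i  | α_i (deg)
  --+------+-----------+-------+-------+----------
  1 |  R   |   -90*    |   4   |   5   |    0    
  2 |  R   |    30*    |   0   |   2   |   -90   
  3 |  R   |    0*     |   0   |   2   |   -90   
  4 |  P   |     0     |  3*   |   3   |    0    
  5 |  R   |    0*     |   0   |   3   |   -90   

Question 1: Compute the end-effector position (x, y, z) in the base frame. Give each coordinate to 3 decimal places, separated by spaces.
5.000 -13.660 1.000

after link 1: o_1 = (0.0000, -5.0000, 4.0000)
after link 2: o_2 = (1.0000, -6.7321, 4.0000)
after link 3: o_3 = (2.0000, -8.4641, 4.0000)
after link 4: o_4 = (3.5000, -11.0622, 1.0000)
after link 5: o_5 = (5.0000, -13.6603, 1.0000)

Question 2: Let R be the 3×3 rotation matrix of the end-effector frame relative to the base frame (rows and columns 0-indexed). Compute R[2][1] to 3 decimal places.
End-effector y-axis (col 1 of R) = (-0.0000,-0.0000,1.0000)
R[2][1] = 1.0000

1.000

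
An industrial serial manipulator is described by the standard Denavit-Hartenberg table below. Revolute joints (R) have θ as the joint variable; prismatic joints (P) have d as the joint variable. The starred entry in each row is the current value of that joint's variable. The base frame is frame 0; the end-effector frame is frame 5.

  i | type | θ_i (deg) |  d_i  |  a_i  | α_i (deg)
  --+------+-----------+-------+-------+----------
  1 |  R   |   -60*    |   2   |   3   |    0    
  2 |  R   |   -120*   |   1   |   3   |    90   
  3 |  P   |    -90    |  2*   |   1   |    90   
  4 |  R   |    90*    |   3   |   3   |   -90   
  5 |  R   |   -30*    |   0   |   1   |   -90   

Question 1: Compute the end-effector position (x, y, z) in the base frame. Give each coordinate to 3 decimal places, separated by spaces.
after link 1: o_1 = (1.5000, -2.5981, 2.0000)
after link 2: o_2 = (-1.5000, -2.5981, 3.0000)
after link 3: o_3 = (-1.5000, -0.5981, 2.0000)
after link 4: o_4 = (1.5000, 2.4019, 2.0000)
after link 5: o_5 = (2.0000, 3.2679, 2.0000)

2.000 3.268 2.000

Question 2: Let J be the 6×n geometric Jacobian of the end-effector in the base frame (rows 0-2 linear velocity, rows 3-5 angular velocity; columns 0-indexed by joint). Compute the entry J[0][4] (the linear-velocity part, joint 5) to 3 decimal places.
axis z_4 = (0.0000,0.0000,1.0000); lever o_n−o_4 = (0.5000,0.8660,0.0000)
cross product → J_v[:, 4] = (-0.8660,0.5000,0.0000)
J_ω[:, 4] = z_4
entry J[0][4] = -0.8660

-0.866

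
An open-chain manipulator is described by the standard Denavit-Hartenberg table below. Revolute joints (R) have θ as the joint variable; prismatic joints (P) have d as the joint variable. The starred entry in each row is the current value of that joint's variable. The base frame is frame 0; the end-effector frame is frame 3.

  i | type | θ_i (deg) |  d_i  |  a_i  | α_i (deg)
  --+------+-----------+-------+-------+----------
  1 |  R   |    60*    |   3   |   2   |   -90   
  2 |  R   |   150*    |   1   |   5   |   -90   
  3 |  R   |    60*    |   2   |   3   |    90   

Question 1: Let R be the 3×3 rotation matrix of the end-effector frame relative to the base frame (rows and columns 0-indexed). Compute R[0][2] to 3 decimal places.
End-effector z-axis (col 2 of R) = (-0.8080,-0.3995,-0.4330)
R[0][2] = -0.8080

-0.808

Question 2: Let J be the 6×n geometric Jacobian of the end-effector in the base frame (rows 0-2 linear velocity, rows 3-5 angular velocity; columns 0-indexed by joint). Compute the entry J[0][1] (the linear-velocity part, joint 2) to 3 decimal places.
axis z_1 = (-0.8660,0.5000,0.0000); lever o_n−o_1 = (-1.9306,-6.5401,-1.5179)
cross product → J_v[:, 1] = (-0.7590,-1.3146,6.6292)
J_ω[:, 1] = z_1
entry J[0][1] = -0.7590

-0.759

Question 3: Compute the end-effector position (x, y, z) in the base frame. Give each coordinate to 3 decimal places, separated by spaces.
-0.931 -4.808 1.482

after link 1: o_1 = (1.0000, 1.7321, 3.0000)
after link 2: o_2 = (-2.0311, -1.5179, 0.5000)
after link 3: o_3 = (-0.9306, -4.8080, 1.4821)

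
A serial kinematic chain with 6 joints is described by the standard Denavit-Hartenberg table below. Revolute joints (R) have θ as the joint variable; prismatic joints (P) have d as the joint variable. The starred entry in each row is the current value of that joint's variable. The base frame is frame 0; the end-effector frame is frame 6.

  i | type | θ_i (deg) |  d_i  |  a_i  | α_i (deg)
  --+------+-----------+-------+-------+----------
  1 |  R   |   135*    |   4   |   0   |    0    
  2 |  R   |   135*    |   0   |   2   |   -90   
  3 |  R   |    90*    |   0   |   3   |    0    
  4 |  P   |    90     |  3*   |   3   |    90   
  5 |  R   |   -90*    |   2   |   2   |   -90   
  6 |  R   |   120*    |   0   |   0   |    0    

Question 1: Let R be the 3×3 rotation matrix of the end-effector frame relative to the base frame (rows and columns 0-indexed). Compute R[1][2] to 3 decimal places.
End-effector z-axis (col 2 of R) = (0.0000,1.0000,-0.0000)
R[1][2] = 1.0000

1.000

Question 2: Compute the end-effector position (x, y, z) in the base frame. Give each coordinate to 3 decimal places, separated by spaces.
1.000 1.000 -1.000

after link 1: o_1 = (0.0000, 0.0000, 4.0000)
after link 2: o_2 = (-0.0000, -2.0000, 4.0000)
after link 3: o_3 = (-0.0000, -2.0000, 1.0000)
after link 4: o_4 = (3.0000, 1.0000, 1.0000)
after link 5: o_5 = (1.0000, 1.0000, -1.0000)
after link 6: o_6 = (1.0000, 1.0000, -1.0000)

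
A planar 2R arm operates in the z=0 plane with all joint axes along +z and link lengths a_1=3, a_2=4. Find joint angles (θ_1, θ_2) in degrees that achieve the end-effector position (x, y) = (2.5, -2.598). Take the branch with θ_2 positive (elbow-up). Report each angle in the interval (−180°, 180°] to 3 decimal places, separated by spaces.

cos θ_2 = (12.9996−3²−4²)/(2·3·4) = -0.5000; θ_2 = 120.0011° (elbow-up)
β = atan2(-2.5980,2.5000) = -46.1013°; ψ = atan2(3.4641,0.9999) = 73.8987°
θ_1 = β − ψ = -120.0000°

-120.000 120.001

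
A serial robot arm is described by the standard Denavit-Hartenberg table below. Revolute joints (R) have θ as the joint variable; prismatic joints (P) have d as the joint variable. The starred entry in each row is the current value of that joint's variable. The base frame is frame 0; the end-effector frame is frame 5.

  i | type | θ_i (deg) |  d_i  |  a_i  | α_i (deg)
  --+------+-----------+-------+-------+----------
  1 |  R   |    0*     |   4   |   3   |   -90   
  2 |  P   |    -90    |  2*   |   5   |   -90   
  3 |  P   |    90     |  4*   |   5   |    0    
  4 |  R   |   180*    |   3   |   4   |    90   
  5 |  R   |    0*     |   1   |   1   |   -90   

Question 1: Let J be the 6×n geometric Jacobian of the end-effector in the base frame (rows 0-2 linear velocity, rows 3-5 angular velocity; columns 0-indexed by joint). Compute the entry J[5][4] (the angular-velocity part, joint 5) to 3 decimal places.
-1.000

axis z_4 = (0.0000,-0.0000,-1.0000); lever o_n−o_4 = (0.0000,1.0000,-1.0000)
cross product → J_v[:, 4] = (1.0000,0.0000,0.0000)
J_ω[:, 4] = z_4
entry J[5][4] = -1.0000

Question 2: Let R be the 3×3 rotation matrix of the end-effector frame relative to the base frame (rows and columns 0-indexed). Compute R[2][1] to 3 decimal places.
End-effector y-axis (col 1 of R) = (0.0000,0.0000,1.0000)
R[2][1] = 1.0000

1.000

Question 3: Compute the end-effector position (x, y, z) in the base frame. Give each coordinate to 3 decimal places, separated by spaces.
after link 1: o_1 = (3.0000, 0.0000, 4.0000)
after link 2: o_2 = (3.0000, 2.0000, 9.0000)
after link 3: o_3 = (7.0000, -3.0000, 9.0000)
after link 4: o_4 = (10.0000, 1.0000, 9.0000)
after link 5: o_5 = (10.0000, 2.0000, 8.0000)

10.000 2.000 8.000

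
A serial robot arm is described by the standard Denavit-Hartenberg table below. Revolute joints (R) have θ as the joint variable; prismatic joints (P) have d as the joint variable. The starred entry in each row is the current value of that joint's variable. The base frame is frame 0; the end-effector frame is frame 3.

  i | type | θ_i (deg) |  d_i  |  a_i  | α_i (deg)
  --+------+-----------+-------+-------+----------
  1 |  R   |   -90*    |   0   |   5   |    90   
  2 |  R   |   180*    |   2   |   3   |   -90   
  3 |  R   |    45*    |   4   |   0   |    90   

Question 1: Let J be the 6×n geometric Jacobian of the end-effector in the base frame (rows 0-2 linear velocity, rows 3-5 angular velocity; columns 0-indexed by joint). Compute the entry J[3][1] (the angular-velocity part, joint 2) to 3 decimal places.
-1.000

axis z_1 = (-1.0000,-0.0000,0.0000); lever o_n−o_1 = (-2.0000,3.0000,-4.0000)
cross product → J_v[:, 1] = (0.0000,-4.0000,-3.0000)
J_ω[:, 1] = z_1
entry J[3][1] = -1.0000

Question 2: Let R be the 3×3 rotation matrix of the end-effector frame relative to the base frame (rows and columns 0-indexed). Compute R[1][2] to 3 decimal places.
End-effector z-axis (col 2 of R) = (-0.7071,0.7071,0.0000)
R[1][2] = 0.7071

0.707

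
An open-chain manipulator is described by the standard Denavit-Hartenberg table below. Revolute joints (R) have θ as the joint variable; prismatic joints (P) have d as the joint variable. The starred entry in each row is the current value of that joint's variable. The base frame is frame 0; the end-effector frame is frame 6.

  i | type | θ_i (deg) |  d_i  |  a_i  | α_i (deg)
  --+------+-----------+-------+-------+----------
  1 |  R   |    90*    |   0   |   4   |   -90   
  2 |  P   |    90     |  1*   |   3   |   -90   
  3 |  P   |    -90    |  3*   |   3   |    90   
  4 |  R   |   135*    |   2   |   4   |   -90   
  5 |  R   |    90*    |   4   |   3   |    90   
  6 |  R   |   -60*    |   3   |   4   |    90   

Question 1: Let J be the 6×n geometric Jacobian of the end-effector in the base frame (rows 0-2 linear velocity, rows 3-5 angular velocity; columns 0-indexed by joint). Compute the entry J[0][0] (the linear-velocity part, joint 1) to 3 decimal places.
3.571

axis z_0 = ẑ; lever o_n−o_0 = (1.3287,-3.5708,-6.0000)
cross product → J_v[:, 0] = (3.5708,1.3287,-0.0000)
J_ω[:, 0] = z_0
entry J[0][0] = 3.5708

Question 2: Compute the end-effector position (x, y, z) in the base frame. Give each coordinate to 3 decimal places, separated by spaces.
1.329 -3.571 -6.000

after link 1: o_1 = (0.0000, 4.0000, 0.0000)
after link 2: o_2 = (-1.0000, 4.0000, -3.0000)
after link 3: o_3 = (-4.0000, 1.0000, -3.0000)
after link 4: o_4 = (-1.1716, -1.8284, -1.0000)
after link 5: o_5 = (1.6569, 1.0000, -4.0000)
after link 6: o_6 = (1.3287, -3.5708, -6.0000)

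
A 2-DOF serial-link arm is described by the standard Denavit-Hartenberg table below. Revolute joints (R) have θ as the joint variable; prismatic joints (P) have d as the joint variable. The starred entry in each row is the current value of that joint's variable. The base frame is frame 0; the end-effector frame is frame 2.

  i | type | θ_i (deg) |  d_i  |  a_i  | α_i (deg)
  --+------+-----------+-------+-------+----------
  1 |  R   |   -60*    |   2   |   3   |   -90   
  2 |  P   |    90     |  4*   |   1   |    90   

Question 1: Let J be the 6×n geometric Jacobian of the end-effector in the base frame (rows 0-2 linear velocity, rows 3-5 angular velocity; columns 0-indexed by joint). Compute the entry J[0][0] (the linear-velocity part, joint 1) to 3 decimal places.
axis z_0 = ẑ; lever o_n−o_0 = (4.9641,-0.5981,1.0000)
cross product → J_v[:, 0] = (0.5981,4.9641,-0.0000)
J_ω[:, 0] = z_0
entry J[0][0] = 0.5981

0.598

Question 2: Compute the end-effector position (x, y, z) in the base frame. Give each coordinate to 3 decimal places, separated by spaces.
4.964 -0.598 1.000

after link 1: o_1 = (1.5000, -2.5981, 2.0000)
after link 2: o_2 = (4.9641, -0.5981, 1.0000)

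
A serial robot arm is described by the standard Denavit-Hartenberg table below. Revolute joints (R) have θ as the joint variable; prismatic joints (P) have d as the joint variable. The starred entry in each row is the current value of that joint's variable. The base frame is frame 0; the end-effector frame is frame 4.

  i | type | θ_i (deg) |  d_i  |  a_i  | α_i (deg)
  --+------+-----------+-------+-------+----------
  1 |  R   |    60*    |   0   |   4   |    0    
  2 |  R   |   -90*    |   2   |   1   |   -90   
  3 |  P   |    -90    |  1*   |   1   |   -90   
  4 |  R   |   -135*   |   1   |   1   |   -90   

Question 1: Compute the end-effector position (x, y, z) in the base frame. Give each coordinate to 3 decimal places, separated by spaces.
4.586 3.942 2.293

after link 1: o_1 = (2.0000, 3.4641, 0.0000)
after link 2: o_2 = (2.8660, 2.9641, 2.0000)
after link 3: o_3 = (3.3660, 3.8301, 3.0000)
after link 4: o_4 = (4.5856, 3.9425, 2.2929)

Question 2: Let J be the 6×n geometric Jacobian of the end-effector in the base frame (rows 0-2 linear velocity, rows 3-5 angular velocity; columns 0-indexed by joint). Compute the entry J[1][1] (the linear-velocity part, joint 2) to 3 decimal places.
2.586

axis z_1 = (0.0000,0.0000,1.0000); lever o_n−o_1 = (2.5856,0.4784,2.2929)
cross product → J_v[:, 1] = (-0.4784,2.5856,0.0000)
J_ω[:, 1] = z_1
entry J[1][1] = 2.5856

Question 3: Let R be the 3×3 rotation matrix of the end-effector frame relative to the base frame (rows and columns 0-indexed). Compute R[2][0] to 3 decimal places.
End-effector x-axis (col 0 of R) = (0.3536,0.6124,-0.7071)
R[2][0] = -0.7071

-0.707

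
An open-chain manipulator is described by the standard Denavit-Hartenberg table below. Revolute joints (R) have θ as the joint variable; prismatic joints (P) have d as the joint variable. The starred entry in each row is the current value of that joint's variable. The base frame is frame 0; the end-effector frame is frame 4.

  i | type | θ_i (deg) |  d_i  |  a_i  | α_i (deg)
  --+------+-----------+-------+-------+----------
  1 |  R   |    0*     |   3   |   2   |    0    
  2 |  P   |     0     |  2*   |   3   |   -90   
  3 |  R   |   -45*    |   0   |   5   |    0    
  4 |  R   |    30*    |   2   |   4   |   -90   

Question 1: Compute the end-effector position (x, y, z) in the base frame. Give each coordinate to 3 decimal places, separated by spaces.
after link 1: o_1 = (2.0000, 0.0000, 3.0000)
after link 2: o_2 = (5.0000, 0.0000, 5.0000)
after link 3: o_3 = (8.5355, -0.0000, 8.5355)
after link 4: o_4 = (12.3992, 2.0000, 9.5708)

12.399 2.000 9.571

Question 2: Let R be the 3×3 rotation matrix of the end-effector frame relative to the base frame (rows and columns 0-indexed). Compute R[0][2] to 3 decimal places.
End-effector z-axis (col 2 of R) = (0.2588,0.0000,-0.9659)
R[0][2] = 0.2588

0.259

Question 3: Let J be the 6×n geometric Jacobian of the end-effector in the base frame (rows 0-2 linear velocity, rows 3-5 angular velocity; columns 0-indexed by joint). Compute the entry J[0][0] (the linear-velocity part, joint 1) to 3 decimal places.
-2.000

axis z_0 = ẑ; lever o_n−o_0 = (12.3992,2.0000,9.5708)
cross product → J_v[:, 0] = (-2.0000,12.3992,0.0000)
J_ω[:, 0] = z_0
entry J[0][0] = -2.0000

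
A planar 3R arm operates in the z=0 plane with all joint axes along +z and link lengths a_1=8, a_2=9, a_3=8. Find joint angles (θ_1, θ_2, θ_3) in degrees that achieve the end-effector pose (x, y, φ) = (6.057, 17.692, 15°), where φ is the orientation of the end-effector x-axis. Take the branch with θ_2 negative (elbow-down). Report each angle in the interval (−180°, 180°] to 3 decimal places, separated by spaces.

120.000 -45.002 -59.998

wrist centre = target − a_3·(cos φ, sin φ) = (-1.6704, 15.6214)
cos θ_2 = (246.8199−8²−9²)/(2·8·9) = 0.7071; θ_2 = -45.0020° (elbow-down)
β = atan2(15.6214,-1.6704) = 96.1035°; ψ = atan2(-6.3642,14.3637) = -23.8968°
θ_1 = β − ψ = 120.0003°
θ_3 = φ − θ_1 − θ_2 = -59.9983° (wrapped to (-180°,180°])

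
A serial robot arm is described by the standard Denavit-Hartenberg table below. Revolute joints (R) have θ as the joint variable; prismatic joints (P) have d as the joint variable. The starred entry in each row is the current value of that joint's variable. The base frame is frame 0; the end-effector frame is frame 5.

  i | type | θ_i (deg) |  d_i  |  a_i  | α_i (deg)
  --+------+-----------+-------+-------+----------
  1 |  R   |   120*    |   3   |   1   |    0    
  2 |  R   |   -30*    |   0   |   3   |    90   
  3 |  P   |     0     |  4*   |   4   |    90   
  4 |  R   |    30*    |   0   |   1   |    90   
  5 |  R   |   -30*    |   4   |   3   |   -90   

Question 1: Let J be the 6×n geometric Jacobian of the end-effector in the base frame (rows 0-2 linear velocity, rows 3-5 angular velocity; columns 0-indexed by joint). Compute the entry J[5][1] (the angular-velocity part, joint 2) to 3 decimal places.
axis z_1 = (0.0000,0.0000,1.0000); lever o_n−o_1 = (2.3349,12.1160,1.5000)
cross product → J_v[:, 1] = (-12.1160,2.3349,0.0000)
J_ω[:, 1] = z_1
entry J[5][1] = 1.0000

1.000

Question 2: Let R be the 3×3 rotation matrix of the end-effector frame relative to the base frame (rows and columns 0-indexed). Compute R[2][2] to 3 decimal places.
-0.866

End-effector z-axis (col 2 of R) = (0.2500,0.4330,-0.8660)
R[2][2] = -0.8660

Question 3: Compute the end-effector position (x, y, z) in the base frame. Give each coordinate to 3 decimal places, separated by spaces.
after link 1: o_1 = (-0.5000, 0.8660, 3.0000)
after link 2: o_2 = (-0.5000, 3.8660, 3.0000)
after link 3: o_3 = (3.5000, 7.8660, 3.0000)
after link 4: o_4 = (4.0000, 8.7321, 3.0000)
after link 5: o_5 = (1.8349, 12.9821, 4.5000)

1.835 12.982 4.500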